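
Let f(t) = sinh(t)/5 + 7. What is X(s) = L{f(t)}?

By linearity of the Laplace transform, transform each term separately.
(1/5)·[L{sinh(t)} = 1/(s^2 - 1)]; L{7} = 7/s.

X(s) = 1/(5*(s^2 - 1)) + 7/s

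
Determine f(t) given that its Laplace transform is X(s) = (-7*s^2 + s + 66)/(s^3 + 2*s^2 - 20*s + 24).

Factor the denominator: s^3 + 2*s^2 - 20*s + 24 = (s - 2)^2*(s + 6).
Partial fraction decomposition gives [-4/(s - 2)] + [5/(s - 2)^2] + [-3/(s + 6)].
Invert each term: -4/(s - 2) ↔ -4e^(2t); 5/(s - 2)^2 ↔ 5t·e^(2t); -3/(s + 6) ↔ -3e^(-6t).

f(t) = 5*t*exp(2*t) - 4*exp(2*t) - 3*exp(-6*t)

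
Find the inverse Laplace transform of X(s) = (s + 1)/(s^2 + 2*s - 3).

Rewrite the denominator: s^2 + 2*s - 3 = (s + 1)^2 - 4.
The form in (s + 1) signals a first-shifting-theorem factor e^(-t).
Since L{cosh(2t)} = s/(s^2 - 4), the inverse is exp(-t)*cosh(2*t).

exp(-t)*cosh(2*t)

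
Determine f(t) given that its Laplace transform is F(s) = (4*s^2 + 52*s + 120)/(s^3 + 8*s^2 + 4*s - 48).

Factor the denominator: s^3 + 8*s^2 + 4*s - 48 = (s - 2)*(s + 4)*(s + 6).
Partial fraction decomposition gives [2/(s + 4)] + [-3/(s + 6)] + [5/(s - 2)].
Invert each term: 2/(s + 4) ↔ 2e^(-4t); -3/(s + 6) ↔ -3e^(-6t); 5/(s - 2) ↔ 5e^(2t).

f(t) = 5*exp(2*t) + 2*exp(-4*t) - 3*exp(-6*t)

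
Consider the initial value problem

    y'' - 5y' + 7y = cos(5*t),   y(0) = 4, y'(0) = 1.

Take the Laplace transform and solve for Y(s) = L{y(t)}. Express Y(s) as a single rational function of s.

Take the Laplace transform of both sides.
Using L{y''} = s^2 Y - s·y(0) - y'(0) and L{y'} = sY - y(0), with y(0) = 4, y'(0) = 1, the left side becomes (s^2 - 5*s + 7)Y - (4*s - 19).
The right side is L{cos(5*t)} = s/(s^2 + 25).
So (s^2 - 5*s + 7)Y = s/(s^2 + 25) + (4*s - 19).
Solve for Y(s) and write it as one ratio of polynomials.

Y(s) = (4*s^3 - 19*s^2 + 101*s - 475)/(s^4 - 5*s^3 + 32*s^2 - 125*s + 175)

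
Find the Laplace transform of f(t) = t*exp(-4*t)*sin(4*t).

L{sin(4t)} = 4/(s^2 + 16).
Multiplying by e^(-4t) shifts s → s + 4, so L{exp(-4*t)*sin(4*t)} = 4/((s + 4)^2 + 16).
Then apply L{t·g(t)} = -d/ds[G(s)] with G(s) = 4/((s + 4)^2 + 16):
differentiating 1 time and applying the sign gives 8*(s + 4)/(s^2 + 8*s + 32)^2.

8*(s + 4)/(s^2 + 8*s + 32)^2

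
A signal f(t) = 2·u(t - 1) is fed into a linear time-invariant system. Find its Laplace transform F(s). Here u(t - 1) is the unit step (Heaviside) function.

By the second shifting theorem, L{u(t - c)·g(t - c)} = e^(-cs)·G(s) with c = 1 and G(s) = L{g(t)}.
L{2} = 2/s.

F(s) = 2*exp(-s)/s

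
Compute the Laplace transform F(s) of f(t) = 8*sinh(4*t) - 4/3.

By linearity of the Laplace transform, transform each term separately.
(8)·[L{sinh(4t)} = 4/(s^2 - 16)]; L{-4/3} = (-4/3)/s.

F(s) = 32/(s^2 - 16) - 4/(3*s)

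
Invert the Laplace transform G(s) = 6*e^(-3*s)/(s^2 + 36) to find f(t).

The factor e^(-3s) signals a time shift by c = 3 (second shifting theorem).
L{sin(6t)} = 6/(s^2 + 36), so L^-1{6/(s^2 + 36)} = sin(6*t).
Hence the inverse is u(t - 3) times that function evaluated at t - 3.

f(t) = Heaviside(t - 3)*(sin(6*t - 18))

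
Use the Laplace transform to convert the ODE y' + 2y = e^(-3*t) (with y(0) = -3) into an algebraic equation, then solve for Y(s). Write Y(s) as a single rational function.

Y(s) = (-3*s - 8)/(s^2 + 5*s + 6)

Take the Laplace transform of both sides.
The derivative rules (L{y'} = sY - y(0) = sY - (-3)) turn the left side into (s + 2)Y - (-3).
The right side is L{e^(-3*t)} = 1/(s + 3).
So (s + 2)Y = 1/(s + 3) + (-3).
Isolate Y and clear denominators.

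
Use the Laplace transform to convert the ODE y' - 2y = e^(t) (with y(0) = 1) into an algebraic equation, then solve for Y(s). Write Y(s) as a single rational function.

Y(s) = s/(s^2 - 3*s + 2)

Take the Laplace transform of both sides.
With L{y'} = sY - y(0) = sY - 1: the LHS transforms to (s - 2)Y - (1).
The right side is L{e^(t)} = 1/(s - 1).
So (s - 2)Y = 1/(s - 1) + (1).
Solve for Y(s) and write it as one ratio of polynomials.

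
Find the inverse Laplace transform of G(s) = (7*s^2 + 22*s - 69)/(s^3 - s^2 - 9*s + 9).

Factor the denominator: s^3 - s^2 - 9*s + 9 = (s - 3)*(s - 1)*(s + 3).
Partial fraction decomposition gives [5/(s - 1)] + [5/(s - 3)] + [-3/(s + 3)].
Invert each term: 5/(s - 1) ↔ 5e^(t); 5/(s - 3) ↔ 5e^(3t); -3/(s + 3) ↔ -3e^(-3t).

5*exp(3*t) + 5*exp(t) - 3*exp(-3*t)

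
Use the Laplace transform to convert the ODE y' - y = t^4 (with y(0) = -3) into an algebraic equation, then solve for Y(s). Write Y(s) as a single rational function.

Take the Laplace transform of both sides.
The derivative rules (L{y'} = sY - y(0) = sY - (-3)) turn the left side into (s - 1)Y - (-3).
The right side is L{t^4} = 24/s^5.
So (s - 1)Y = 24/s^5 + (-3).
Solve for Y(s) and write it as one ratio of polynomials.

Y(s) = (-3*s^5 + 24)/(s^6 - s^5)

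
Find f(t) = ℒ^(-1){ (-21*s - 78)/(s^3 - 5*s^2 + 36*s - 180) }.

Factor the denominator: s^3 - 5*s^2 + 36*s - 180 = (s - 5)*(s^2 + 36).
Partial fraction decomposition gives [-3/(s - 5)] + [3*s/(s^2 + 36)] + [-6/(s^2 + 36)].
Invert each term: -3/(s - 5) ↔ -3e^(5t); 3·s/(s^2 + 36) ↔ 3cos(6t); -1·6/(s^2 + 36) ↔ -sin(6t).

f(t) = -3*exp(5*t) - sin(6*t) + 3*cos(6*t)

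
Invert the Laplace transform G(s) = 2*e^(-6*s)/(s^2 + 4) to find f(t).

The factor e^(-6s) signals a time shift by c = 6 (second shifting theorem).
L{sin(2t)} = 2/(s^2 + 4), so L^-1{2/(s^2 + 4)} = sin(2*t).
Hence the inverse is u(t - 6) times that function evaluated at t - 6.

f(t) = Heaviside(t - 6)*(sin(2*t - 12))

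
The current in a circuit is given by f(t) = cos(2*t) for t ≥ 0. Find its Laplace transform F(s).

F(s) = s/(s^2 + 4)

L{cos(2t)} = s/(s^2 + 4).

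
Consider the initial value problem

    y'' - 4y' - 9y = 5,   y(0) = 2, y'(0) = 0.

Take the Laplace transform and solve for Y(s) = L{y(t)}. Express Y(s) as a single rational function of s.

Apply the Laplace transform to the equation.
Using L{y''} = s^2 Y - s·y(0) - y'(0) and L{y'} = sY - y(0), with y(0) = 2, y'(0) = 0, the left side becomes (s^2 - 4*s - 9)Y - (2*s - 8).
The right side is L{5} = 5/s.
So (s^2 - 4*s - 9)Y = 5/s + (2*s - 8).
Divide through and combine into a single rational function.

Y(s) = (2*s^2 - 8*s + 5)/(s^3 - 4*s^2 - 9*s)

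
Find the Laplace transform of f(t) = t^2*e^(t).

2/(s - 1)^3

L{e^(t)} = 1/(s - 1).
Then apply L{t^2·g(t)} = (-1)^2 d^2/ds^2[G(s)] with G(s) = 1/(s - 1):
differentiating 2 times and applying the sign gives 2/(s - 1)^3.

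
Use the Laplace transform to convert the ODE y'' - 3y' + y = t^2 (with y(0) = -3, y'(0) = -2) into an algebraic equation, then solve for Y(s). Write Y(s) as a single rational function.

Y(s) = (-3*s^4 + 7*s^3 + 2)/(s^5 - 3*s^4 + s^3)

Laplace-transform each side.
Using L{y''} = s^2 Y - s·y(0) - y'(0) and L{y'} = sY - y(0), with y(0) = -3, y'(0) = -2, the left side becomes (s^2 - 3*s + 1)Y - (-3*s + 7).
The right side is L{t^2} = 2/s^3.
So (s^2 - 3*s + 1)Y = 2/s^3 + (-3*s + 7).
Divide through and combine into a single rational function.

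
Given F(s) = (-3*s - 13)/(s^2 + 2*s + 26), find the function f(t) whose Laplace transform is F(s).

f(t) = -2*exp(-t)*sin(5*t) - 3*exp(-t)*cos(5*t)

Complete the square in the denominator: s^2 + 2*s + 26 = (s + 1)^2 + 5^2.
Split the numerator to match: -3*s - 13 = -3·(s + 1) - 2·5.
Invert each term: -3·(s + 1)/((s + 1)^2 + 25) ↔ -3e^(-t)cos(5t); -2·5/((s + 1)^2 + 25) ↔ -2e^(-t)sin(5t).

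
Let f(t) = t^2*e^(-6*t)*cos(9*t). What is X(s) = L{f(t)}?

X(s) = 2*(s + 6)*(s^2 + 12*s - 207)/(s^2 + 12*s + 117)^3

L{cos(9t)} = s/(s^2 + 81).
Multiplying by e^(-6t) shifts s → s + 6, so L{e^(-6*t)*cos(9*t)} = (s + 6)/((s + 6)^2 + 81).
Then apply L{t^2·g(t)} = (-1)^2 d^2/ds^2[G(s)] with G(s) = (s + 6)/((s + 6)^2 + 81):
differentiating 2 times and applying the sign gives 2*(s + 6)*(s^2 + 12*s - 207)/(s^2 + 12*s + 117)^3.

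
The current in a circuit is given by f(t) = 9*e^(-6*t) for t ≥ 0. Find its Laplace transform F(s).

F(s) = 9/(s + 6)

L{9} = 9/s.
By the first shifting theorem, multiplying by e^(-6t) replaces s with s + 6.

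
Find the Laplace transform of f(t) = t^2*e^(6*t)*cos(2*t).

L{cos(2t)} = s/(s^2 + 4).
Multiplying by e^(6t) shifts s → s - 6, so L{e^(6*t)*cos(2*t)} = (s - 6)/((s - 6)^2 + 4).
Then apply L{t^2·g(t)} = (-1)^2 d^2/ds^2[G(s)] with G(s) = (s - 6)/((s - 6)^2 + 4):
differentiating 2 times and applying the sign gives 2*(s - 6)*(s^2 - 12*s + 24)/(s^2 - 12*s + 40)^3.

2*(s - 6)*(s^2 - 12*s + 24)/(s^2 - 12*s + 40)^3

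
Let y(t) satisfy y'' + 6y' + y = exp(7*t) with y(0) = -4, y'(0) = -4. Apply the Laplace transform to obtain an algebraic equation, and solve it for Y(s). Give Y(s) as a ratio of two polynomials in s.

Y(s) = (-4*s^2 + 197)/(s^3 - s^2 - 41*s - 7)

Apply the Laplace transform to the equation.
Using L{y''} = s^2 Y - s·y(0) - y'(0) and L{y'} = sY - y(0), with y(0) = -4, y'(0) = -4, the left side becomes (s^2 + 6*s + 1)Y - (-4*s - 28).
The right side is L{exp(7*t)} = 1/(s - 7).
So (s^2 + 6*s + 1)Y = 1/(s - 7) + (-4*s - 28).
Isolate Y and clear denominators.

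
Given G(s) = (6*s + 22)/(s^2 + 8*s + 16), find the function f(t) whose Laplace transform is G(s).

f(t) = -2*t*exp(-4*t) + 6*exp(-4*t)

Factor the denominator: s^2 + 8*s + 16 = (s + 4)^2.
Partial fraction decomposition gives [6/(s + 4)] + [-2/(s + 4)^2].
Invert each term: 6/(s + 4) ↔ 6e^(-4t); -2/(s + 4)^2 ↔ -2t·e^(-4t).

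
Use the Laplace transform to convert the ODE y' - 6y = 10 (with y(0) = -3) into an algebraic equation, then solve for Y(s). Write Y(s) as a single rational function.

Y(s) = (-3*s + 10)/(s^2 - 6*s)

Take the Laplace transform of both sides.
Using L{y'} = sY - y(0) = sY - (-3), the left side becomes (s - 6)Y - (-3).
The right side is L{10} = 10/s.
So (s - 6)Y = 10/s + (-3).
Divide through and combine into a single rational function.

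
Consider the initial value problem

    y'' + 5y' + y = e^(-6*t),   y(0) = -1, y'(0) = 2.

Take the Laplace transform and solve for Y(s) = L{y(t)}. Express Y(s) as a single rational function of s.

Y(s) = (-s^2 - 9*s - 17)/(s^3 + 11*s^2 + 31*s + 6)

Apply the Laplace transform to the equation.
With L{y''} = s^2 Y - s·y(0) - y'(0) and L{y'} = sY - y(0), with y(0) = -1, y'(0) = 2: the LHS transforms to (s^2 + 5*s + 1)Y - (-s - 3).
The right side is L{e^(-6*t)} = 1/(s + 6).
So (s^2 + 5*s + 1)Y = 1/(s + 6) + (-s - 3).
Solve for Y(s) and write it as one ratio of polynomials.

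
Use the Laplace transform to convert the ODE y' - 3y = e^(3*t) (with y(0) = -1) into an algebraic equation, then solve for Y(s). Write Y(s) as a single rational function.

Y(s) = (-s + 4)/(s^2 - 6*s + 9)

Laplace-transform each side.
With L{y'} = sY - y(0) = sY - (-1): the LHS transforms to (s - 3)Y - (-1).
The right side is L{e^(3*t)} = 1/(s - 3).
So (s - 3)Y = 1/(s - 3) + (-1).
Divide through and combine into a single rational function.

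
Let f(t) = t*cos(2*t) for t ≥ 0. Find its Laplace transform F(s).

L{cos(2t)} = s/(s^2 + 4).
Then apply L{t·g(t)} = -d/ds[G(s)] with G(s) = s/(s^2 + 4):
differentiating 1 time and applying the sign gives (s - 2)*(s + 2)/(s^2 + 4)^2.

F(s) = (s - 2)*(s + 2)/(s^2 + 4)^2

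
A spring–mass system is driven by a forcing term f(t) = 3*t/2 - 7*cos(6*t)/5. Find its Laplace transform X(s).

Apply the Laplace transform termwise.
(3/2)·[L{t} = 1!/s^2 = 1/s^2]; (-7/5)·[L{cos(6t)} = s/(s^2 + 36)].

X(s) = -7*s/(5*(s^2 + 36)) + 3/(2*s^2)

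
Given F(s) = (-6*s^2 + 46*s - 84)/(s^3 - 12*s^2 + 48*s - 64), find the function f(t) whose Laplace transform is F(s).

f(t) = 2*t^2*exp(4*t) - 2*t*exp(4*t) - 6*exp(4*t)

Factor the denominator: s^3 - 12*s^2 + 48*s - 64 = (s - 4)^3.
Partial fraction decomposition gives [-6/(s - 4)] + [-2/(s - 4)^2] + [4/(s - 4)^3].
Invert each term: -6/(s - 4) ↔ -6e^(4t); -2/(s - 4)^2 ↔ -2t·e^(4t); 4/(s - 4)^3 ↔ (2)t^2·e^(4t).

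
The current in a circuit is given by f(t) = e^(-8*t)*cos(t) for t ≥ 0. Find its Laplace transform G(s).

L{cos(t)} = s/(s^2 + 1).
By the first shifting theorem, multiplying by e^(-8t) replaces s with s + 8.

G(s) = (s + 8)/((s + 8)^2 + 1)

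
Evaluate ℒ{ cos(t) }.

L{cos(t)} = s/(s^2 + 1).

s/(s^2 + 1)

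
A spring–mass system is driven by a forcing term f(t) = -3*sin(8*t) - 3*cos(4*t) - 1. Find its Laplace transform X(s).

By linearity of the Laplace transform, transform each term separately.
L{-1} = -1/s; (-3)·[L{cos(4t)} = s/(s^2 + 16)]; (-3)·[L{sin(8t)} = 8/(s^2 + 64)].

X(s) = -3*s/(s^2 + 16) - 24/(s^2 + 64) - 1/s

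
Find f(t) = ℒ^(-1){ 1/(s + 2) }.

f(t) = exp(-2*t)

Since L{e^(-2t)} = 1/(s + 2), the inverse is exp(-2*t).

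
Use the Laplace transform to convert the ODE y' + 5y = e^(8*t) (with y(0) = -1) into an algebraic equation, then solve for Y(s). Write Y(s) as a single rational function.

Y(s) = (-s + 9)/(s^2 - 3*s - 40)

Laplace-transform each side.
Using L{y'} = sY - y(0) = sY - (-1), the left side becomes (s + 5)Y - (-1).
The right side is L{e^(8*t)} = 1/(s - 8).
So (s + 5)Y = 1/(s - 8) + (-1).
Solve for Y(s) and write it as one ratio of polynomials.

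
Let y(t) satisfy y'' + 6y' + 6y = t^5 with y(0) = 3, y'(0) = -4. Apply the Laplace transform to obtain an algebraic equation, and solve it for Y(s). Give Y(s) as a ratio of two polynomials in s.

Transform both sides with L{·}.
With L{y''} = s^2 Y - s·y(0) - y'(0) and L{y'} = sY - y(0), with y(0) = 3, y'(0) = -4: the LHS transforms to (s^2 + 6*s + 6)Y - (3*s + 14).
The right side is L{t^5} = 120/s^6.
So (s^2 + 6*s + 6)Y = 120/s^6 + (3*s + 14).
Solve for Y(s) and write it as one ratio of polynomials.

Y(s) = (3*s^7 + 14*s^6 + 120)/(s^8 + 6*s^7 + 6*s^6)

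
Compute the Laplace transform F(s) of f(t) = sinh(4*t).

F(s) = 4/(s^2 - 16)

L{sinh(4t)} = 4/(s^2 - 16).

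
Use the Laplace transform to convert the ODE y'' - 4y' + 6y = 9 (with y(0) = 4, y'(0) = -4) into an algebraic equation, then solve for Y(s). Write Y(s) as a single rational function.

Take the Laplace transform of both sides.
Using L{y''} = s^2 Y - s·y(0) - y'(0) and L{y'} = sY - y(0), with y(0) = 4, y'(0) = -4, the left side becomes (s^2 - 4*s + 6)Y - (4*s - 20).
The right side is L{9} = 9/s.
So (s^2 - 4*s + 6)Y = 9/s + (4*s - 20).
Solve for Y(s) and write it as one ratio of polynomials.

Y(s) = (4*s^2 - 20*s + 9)/(s^3 - 4*s^2 + 6*s)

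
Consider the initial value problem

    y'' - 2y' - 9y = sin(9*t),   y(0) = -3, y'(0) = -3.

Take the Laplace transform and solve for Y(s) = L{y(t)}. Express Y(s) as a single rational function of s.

Y(s) = (-3*s^3 + 3*s^2 - 243*s + 252)/(s^4 - 2*s^3 + 72*s^2 - 162*s - 729)

Apply the Laplace transform to the equation.
The derivative rules (L{y''} = s^2 Y - s·y(0) - y'(0) and L{y'} = sY - y(0), with y(0) = -3, y'(0) = -3) turn the left side into (s^2 - 2*s - 9)Y - (-3*s + 3).
The right side is L{sin(9*t)} = 9/(s^2 + 81).
So (s^2 - 2*s - 9)Y = 9/(s^2 + 81) + (-3*s + 3).
Solve for Y(s) and write it as one ratio of polynomials.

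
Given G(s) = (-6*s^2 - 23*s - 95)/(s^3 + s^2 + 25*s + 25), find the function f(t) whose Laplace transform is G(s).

f(t) = -4*sin(5*t) - 3*cos(5*t) - 3*exp(-t)

Factor the denominator: s^3 + s^2 + 25*s + 25 = (s + 1)*(s^2 + 25).
Partial fraction decomposition gives [-3/(s + 1)] + [-3*s/(s^2 + 25)] + [-20/(s^2 + 25)].
Invert each term: -3/(s + 1) ↔ -3e^(-t); -3·s/(s^2 + 25) ↔ -3cos(5t); -4·5/(s^2 + 25) ↔ -4sin(5t).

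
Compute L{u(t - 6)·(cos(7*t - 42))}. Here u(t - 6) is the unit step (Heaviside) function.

s*exp(-6*s)/(s^2 + 49)

By the second shifting theorem, L{u(t - c)·g(t - c)} = e^(-cs)·H(s) with c = 6 and H(s) = L{g(t)}.
L{cos(7t)} = s/(s^2 + 49).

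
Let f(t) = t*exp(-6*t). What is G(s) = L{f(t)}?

L{t} = 1!/s^2 = 1/s^2.
By the first shifting theorem, multiplying by e^(-6t) replaces s with s + 6.

G(s) = (s + 6)^(-2)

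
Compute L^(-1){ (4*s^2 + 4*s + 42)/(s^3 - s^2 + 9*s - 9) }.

Factor the denominator: s^3 - s^2 + 9*s - 9 = (s - 1)*(s^2 + 9).
Partial fraction decomposition gives [5/(s - 1)] + [-s/(s^2 + 9)] + [3/(s^2 + 9)].
Invert each term: 5/(s - 1) ↔ 5e^(t); -1·s/(s^2 + 9) ↔ -cos(3t); 1·3/(s^2 + 9) ↔ sin(3t).

5*exp(t) + sin(3*t) - cos(3*t)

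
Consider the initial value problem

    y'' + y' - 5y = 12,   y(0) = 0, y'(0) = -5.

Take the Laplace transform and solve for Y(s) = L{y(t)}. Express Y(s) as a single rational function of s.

Y(s) = (-5*s + 12)/(s^3 + s^2 - 5*s)

Apply the Laplace transform to the equation.
With L{y''} = s^2 Y - s·y(0) - y'(0) and L{y'} = sY - y(0), with y(0) = 0, y'(0) = -5: the LHS transforms to (s^2 + s - 5)Y - (-5).
The right side is L{12} = 12/s.
So (s^2 + s - 5)Y = 12/s + (-5).
Isolate Y and clear denominators.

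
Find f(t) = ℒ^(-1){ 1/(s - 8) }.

Since L{e^(8t)} = 1/(s - 8), the inverse is e^(8*t).

f(t) = exp(8*t)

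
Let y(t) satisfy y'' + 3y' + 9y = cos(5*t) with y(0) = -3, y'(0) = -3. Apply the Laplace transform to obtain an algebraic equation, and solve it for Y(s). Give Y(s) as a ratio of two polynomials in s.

Take the Laplace transform of both sides.
The derivative rules (L{y''} = s^2 Y - s·y(0) - y'(0) and L{y'} = sY - y(0), with y(0) = -3, y'(0) = -3) turn the left side into (s^2 + 3*s + 9)Y - (-3*s - 12).
The right side is L{cos(5*t)} = s/(s^2 + 25).
So (s^2 + 3*s + 9)Y = s/(s^2 + 25) + (-3*s - 12).
Divide through and combine into a single rational function.

Y(s) = (-3*s^3 - 12*s^2 - 74*s - 300)/(s^4 + 3*s^3 + 34*s^2 + 75*s + 225)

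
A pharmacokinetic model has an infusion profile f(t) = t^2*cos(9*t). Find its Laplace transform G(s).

L{cos(9t)} = s/(s^2 + 81).
Then apply L{t^2·g(t)} = (-1)^2 d^2/ds^2[H(s)] with H(s) = s/(s^2 + 81):
differentiating 2 times and applying the sign gives 2*s*(s^2 - 243)/(s^2 + 81)^3.

G(s) = 2*s*(s^2 - 243)/(s^2 + 81)^3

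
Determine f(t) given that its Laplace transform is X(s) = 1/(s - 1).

Since L{e^(t)} = 1/(s - 1), the inverse is exp(t).

f(t) = exp(t)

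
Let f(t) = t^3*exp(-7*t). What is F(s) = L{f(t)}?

L{t^3} = 3!/s^4 = 6/s^4.
By the first shifting theorem, multiplying by e^(-7t) replaces s with s + 7.

F(s) = 6/(s + 7)^4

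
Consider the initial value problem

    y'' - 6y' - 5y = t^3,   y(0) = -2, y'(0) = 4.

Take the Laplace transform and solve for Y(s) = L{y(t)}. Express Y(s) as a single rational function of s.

Apply the Laplace transform to the equation.
With L{y''} = s^2 Y - s·y(0) - y'(0) and L{y'} = sY - y(0), with y(0) = -2, y'(0) = 4: the LHS transforms to (s^2 - 6*s - 5)Y - (-2*s + 16).
The right side is L{t^3} = 6/s^4.
So (s^2 - 6*s - 5)Y = 6/s^4 + (-2*s + 16).
Divide through and combine into a single rational function.

Y(s) = (-2*s^5 + 16*s^4 + 6)/(s^6 - 6*s^5 - 5*s^4)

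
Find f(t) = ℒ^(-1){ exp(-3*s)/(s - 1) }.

The factor e^(-3s) signals a time shift by c = 3 (second shifting theorem).
L{e^(t)} = 1/(s - 1), so L^-1{1/(s - 1)} = exp(t).
Hence the inverse is u(t - 3) times that function evaluated at t - 3.

f(t) = Heaviside(t - 3)*(exp(t - 3))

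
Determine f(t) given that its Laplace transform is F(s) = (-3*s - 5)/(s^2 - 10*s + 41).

f(t) = -5*exp(5*t)*sin(4*t) - 3*exp(5*t)*cos(4*t)

Complete the square in the denominator: s^2 - 10*s + 41 = (s - 5)^2 + 4^2.
Split the numerator to match: -3*s - 5 = -3·(s - 5) - 5·4.
Invert each term: -3·(s - 5)/((s - 5)^2 + 16) ↔ -3e^(5t)cos(4t); -5·4/((s - 5)^2 + 16) ↔ -5e^(5t)sin(4t).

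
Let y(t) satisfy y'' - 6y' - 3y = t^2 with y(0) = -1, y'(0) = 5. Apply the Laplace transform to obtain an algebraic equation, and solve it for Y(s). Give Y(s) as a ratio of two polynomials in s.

Transform both sides with L{·}.
The derivative rules (L{y''} = s^2 Y - s·y(0) - y'(0) and L{y'} = sY - y(0), with y(0) = -1, y'(0) = 5) turn the left side into (s^2 - 6*s - 3)Y - (-s + 11).
The right side is L{t^2} = 2/s^3.
So (s^2 - 6*s - 3)Y = 2/s^3 + (-s + 11).
Solve for Y(s) and write it as one ratio of polynomials.

Y(s) = (-s^4 + 11*s^3 + 2)/(s^5 - 6*s^4 - 3*s^3)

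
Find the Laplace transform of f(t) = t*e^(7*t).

L{e^(7t)} = 1/(s - 7).
Then apply L{t·g(t)} = -d/ds[G(s)] with G(s) = 1/(s - 7):
differentiating 1 time and applying the sign gives (s - 7)^(-2).

(s - 7)^(-2)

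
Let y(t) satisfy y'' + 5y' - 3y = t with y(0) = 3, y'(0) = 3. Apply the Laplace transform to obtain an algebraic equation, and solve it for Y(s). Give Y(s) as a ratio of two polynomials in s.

Y(s) = (3*s^3 + 18*s^2 + 1)/(s^4 + 5*s^3 - 3*s^2)

Laplace-transform each side.
The derivative rules (L{y''} = s^2 Y - s·y(0) - y'(0) and L{y'} = sY - y(0), with y(0) = 3, y'(0) = 3) turn the left side into (s^2 + 5*s - 3)Y - (3*s + 18).
The right side is L{t} = s^(-2).
So (s^2 + 5*s - 3)Y = s^(-2) + (3*s + 18).
Divide through and combine into a single rational function.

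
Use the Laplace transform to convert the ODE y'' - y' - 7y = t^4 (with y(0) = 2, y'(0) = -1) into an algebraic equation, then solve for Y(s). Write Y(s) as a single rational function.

Apply the Laplace transform to the equation.
The derivative rules (L{y''} = s^2 Y - s·y(0) - y'(0) and L{y'} = sY - y(0), with y(0) = 2, y'(0) = -1) turn the left side into (s^2 - s - 7)Y - (2*s - 3).
The right side is L{t^4} = 24/s^5.
So (s^2 - s - 7)Y = 24/s^5 + (2*s - 3).
Solve for Y(s) and write it as one ratio of polynomials.

Y(s) = (2*s^6 - 3*s^5 + 24)/(s^7 - s^6 - 7*s^5)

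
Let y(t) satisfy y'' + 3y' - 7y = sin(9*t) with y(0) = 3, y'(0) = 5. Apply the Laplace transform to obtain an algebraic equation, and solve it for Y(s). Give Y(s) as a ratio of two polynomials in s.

Apply the Laplace transform to the equation.
With L{y''} = s^2 Y - s·y(0) - y'(0) and L{y'} = sY - y(0), with y(0) = 3, y'(0) = 5: the LHS transforms to (s^2 + 3*s - 7)Y - (3*s + 14).
The right side is L{sin(9*t)} = 9/(s^2 + 81).
So (s^2 + 3*s - 7)Y = 9/(s^2 + 81) + (3*s + 14).
Isolate Y and clear denominators.

Y(s) = (3*s^3 + 14*s^2 + 243*s + 1143)/(s^4 + 3*s^3 + 74*s^2 + 243*s - 567)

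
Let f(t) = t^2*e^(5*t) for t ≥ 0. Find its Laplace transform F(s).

F(s) = 2/(s - 5)^3

L{e^(5t)} = 1/(s - 5).
Then apply L{t^2·g(t)} = (-1)^2 d^2/ds^2[G(s)] with G(s) = 1/(s - 5):
differentiating 2 times and applying the sign gives 2/(s - 5)^3.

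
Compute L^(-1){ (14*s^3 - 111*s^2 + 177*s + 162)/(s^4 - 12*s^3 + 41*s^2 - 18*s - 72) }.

6*exp(6*t) + exp(4*t) + 6*exp(3*t) + exp(-t)

Factor the denominator: s^4 - 12*s^3 + 41*s^2 - 18*s - 72 = (s - 6)*(s - 4)*(s - 3)*(s + 1).
Partial fraction decomposition gives [1/(s - 4)] + [6/(s - 3)] + [6/(s - 6)] + [1/(s + 1)].
Invert each term: 1/(s - 4) ↔ e^(4t); 6/(s - 3) ↔ 6e^(3t); 6/(s - 6) ↔ 6e^(6t); 1/(s + 1) ↔ e^(-t).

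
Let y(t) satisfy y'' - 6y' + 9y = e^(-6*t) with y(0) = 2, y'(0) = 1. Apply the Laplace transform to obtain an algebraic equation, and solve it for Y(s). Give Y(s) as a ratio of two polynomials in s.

Take the Laplace transform of both sides.
The derivative rules (L{y''} = s^2 Y - s·y(0) - y'(0) and L{y'} = sY - y(0), with y(0) = 2, y'(0) = 1) turn the left side into (s^2 - 6*s + 9)Y - (2*s - 11).
The right side is L{e^(-6*t)} = 1/(s + 6).
So (s^2 - 6*s + 9)Y = 1/(s + 6) + (2*s - 11).
Solve for Y(s) and write it as one ratio of polynomials.

Y(s) = (2*s^2 + s - 65)/(s^3 - 27*s + 54)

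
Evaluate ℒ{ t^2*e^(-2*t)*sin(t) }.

2*(3*s^2 + 12*s + 11)/(s^2 + 4*s + 5)^3

L{sin(t)} = 1/(s^2 + 1).
Multiplying by e^(-2t) shifts s → s + 2, so L{e^(-2*t)*sin(t)} = 1/((s + 2)^2 + 1).
Then apply L{t^2·g(t)} = (-1)^2 d^2/ds^2[G(s)] with G(s) = 1/((s + 2)^2 + 1):
differentiating 2 times and applying the sign gives 2*(3*s^2 + 12*s + 11)/(s^2 + 4*s + 5)^3.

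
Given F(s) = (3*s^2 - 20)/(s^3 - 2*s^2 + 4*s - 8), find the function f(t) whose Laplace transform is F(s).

Factor the denominator: s^3 - 2*s^2 + 4*s - 8 = (s - 2)*(s^2 + 4).
Partial fraction decomposition gives [-1/(s - 2)] + [4*s/(s^2 + 4)] + [8/(s^2 + 4)].
Invert each term: -1/(s - 2) ↔ -e^(2t); 4·s/(s^2 + 4) ↔ 4cos(2t); 4·2/(s^2 + 4) ↔ 4sin(2t).

f(t) = -exp(2*t) + 4*sin(2*t) + 4*cos(2*t)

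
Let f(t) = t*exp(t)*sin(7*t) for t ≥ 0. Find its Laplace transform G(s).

L{sin(7t)} = 7/(s^2 + 49).
Multiplying by e^(t) shifts s → s - 1, so L{exp(t)*sin(7*t)} = 7/((s - 1)^2 + 49).
Then apply L{t·g(t)} = -d/ds[H(s)] with H(s) = 7/((s - 1)^2 + 49):
differentiating 1 time and applying the sign gives 14*(s - 1)/(s^2 - 2*s + 50)^2.

G(s) = 14*(s - 1)/(s^2 - 2*s + 50)^2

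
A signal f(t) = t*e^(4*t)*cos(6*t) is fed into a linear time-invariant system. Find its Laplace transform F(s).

L{cos(6t)} = s/(s^2 + 36).
Multiplying by e^(4t) shifts s → s - 4, so L{e^(4*t)*cos(6*t)} = (s - 4)/((s - 4)^2 + 36).
Then apply L{t·g(t)} = -d/ds[G(s)] with G(s) = (s - 4)/((s - 4)^2 + 36):
differentiating 1 time and applying the sign gives (s - 10)*(s + 2)/(s^2 - 8*s + 52)^2.

F(s) = (s - 10)*(s + 2)/(s^2 - 8*s + 52)^2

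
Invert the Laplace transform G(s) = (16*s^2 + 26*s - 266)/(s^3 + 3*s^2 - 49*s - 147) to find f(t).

f(t) = 5*exp(7*t) + 5*exp(-3*t) + 6*exp(-7*t)

Factor the denominator: s^3 + 3*s^2 - 49*s - 147 = (s - 7)*(s + 3)*(s + 7).
Partial fraction decomposition gives [5/(s - 7)] + [6/(s + 7)] + [5/(s + 3)].
Invert each term: 5/(s - 7) ↔ 5e^(7t); 6/(s + 7) ↔ 6e^(-7t); 5/(s + 3) ↔ 5e^(-3t).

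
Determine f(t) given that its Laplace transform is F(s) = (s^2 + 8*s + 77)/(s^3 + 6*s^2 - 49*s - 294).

f(t) = exp(7*t) - 5*exp(-6*t) + 5*exp(-7*t)

Factor the denominator: s^3 + 6*s^2 - 49*s - 294 = (s - 7)*(s + 6)*(s + 7).
Partial fraction decomposition gives [1/(s - 7)] + [5/(s + 7)] + [-5/(s + 6)].
Invert each term: 1/(s - 7) ↔ e^(7t); 5/(s + 7) ↔ 5e^(-7t); -5/(s + 6) ↔ -5e^(-6t).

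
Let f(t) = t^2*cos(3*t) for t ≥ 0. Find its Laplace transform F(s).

L{cos(3t)} = s/(s^2 + 9).
Then apply L{t^2·g(t)} = (-1)^2 d^2/ds^2[G(s)] with G(s) = s/(s^2 + 9):
differentiating 2 times and applying the sign gives 2*s*(s^2 - 27)/(s^2 + 9)^3.

F(s) = 2*s*(s^2 - 27)/(s^2 + 9)^3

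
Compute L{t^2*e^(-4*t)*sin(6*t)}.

L{sin(6t)} = 6/(s^2 + 36).
Multiplying by e^(-4t) shifts s → s + 4, so L{e^(-4*t)*sin(6*t)} = 6/((s + 4)^2 + 36).
Then apply L{t^2·g(t)} = (-1)^2 d^2/ds^2[G(s)] with G(s) = 6/((s + 4)^2 + 36):
differentiating 2 times and applying the sign gives 36*(s^2 + 8*s + 4)/(s^2 + 8*s + 52)^3.

36*(s^2 + 8*s + 4)/(s^2 + 8*s + 52)^3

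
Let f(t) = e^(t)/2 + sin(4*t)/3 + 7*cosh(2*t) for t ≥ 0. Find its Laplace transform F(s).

F(s) = 7*s/(s^2 - 4) + 4/(3*(s^2 + 16)) + 1/(2*(s - 1))

The transform is linear, so treat each term independently.
(7)·[L{cosh(2t)} = s/(s^2 - 4)]; (1/2)·[L{e^(t)} = 1/(s - 1)]; (1/3)·[L{sin(4t)} = 4/(s^2 + 16)].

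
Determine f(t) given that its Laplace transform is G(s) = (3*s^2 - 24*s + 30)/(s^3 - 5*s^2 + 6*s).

Factor the denominator: s^3 - 5*s^2 + 6*s = s*(s - 3)*(s - 2).
Partial fraction decomposition gives [-5/(s - 3)] + [3/(s - 2)] + [5/s].
Invert each term: -5/(s - 3) ↔ -5e^(3t); 3/(s - 2) ↔ 3e^(2t); 5/(s - 0) ↔ 5e^(0t).

f(t) = -5*exp(3*t) + 3*exp(2*t) + 5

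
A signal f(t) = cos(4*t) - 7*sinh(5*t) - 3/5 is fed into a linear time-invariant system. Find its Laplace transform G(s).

G(s) = s/(s^2 + 16) - 35/(s^2 - 25) - 3/(5*s)

Apply the Laplace transform termwise.
L{-3/5} = (-3/5)/s; (-7)·[L{sinh(5t)} = 5/(s^2 - 25)]; L{cos(4t)} = s/(s^2 + 16).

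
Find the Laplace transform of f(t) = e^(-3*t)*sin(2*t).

L{sin(2t)} = 2/(s^2 + 4).
By the first shifting theorem, multiplying by e^(-3t) replaces s with s + 3.

2/((s + 3)^2 + 4)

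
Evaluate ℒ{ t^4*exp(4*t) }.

24/(s - 4)^5

L{t^4} = 4!/s^5 = 24/s^5.
By the first shifting theorem, multiplying by e^(4t) replaces s with s - 4.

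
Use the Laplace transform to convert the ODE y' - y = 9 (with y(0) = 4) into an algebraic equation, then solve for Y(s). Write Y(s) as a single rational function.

Apply the Laplace transform to the equation.
The derivative rules (L{y'} = sY - y(0) = sY - 4) turn the left side into (s - 1)Y - (4).
The right side is L{9} = 9/s.
So (s - 1)Y = 9/s + (4).
Divide through and combine into a single rational function.

Y(s) = (4*s + 9)/(s^2 - s)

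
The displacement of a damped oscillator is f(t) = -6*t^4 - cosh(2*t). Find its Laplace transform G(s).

G(s) = -s/(s^2 - 4) - 144/s^5

Apply the Laplace transform termwise.
(-1)·[L{cosh(2t)} = s/(s^2 - 4)]; (-6)·[L{t^4} = 4!/s^5 = 24/s^5].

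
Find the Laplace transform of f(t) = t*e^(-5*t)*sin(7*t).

L{sin(7t)} = 7/(s^2 + 49).
Multiplying by e^(-5t) shifts s → s + 5, so L{e^(-5*t)*sin(7*t)} = 7/((s + 5)^2 + 49).
Then apply L{t·g(t)} = -d/ds[G(s)] with G(s) = 7/((s + 5)^2 + 49):
differentiating 1 time and applying the sign gives 14*(s + 5)/(s^2 + 10*s + 74)^2.

14*(s + 5)/(s^2 + 10*s + 74)^2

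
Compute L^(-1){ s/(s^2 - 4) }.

Since L{cosh(2t)} = s/(s^2 - 4), the inverse is cosh(2*t).

cosh(2*t)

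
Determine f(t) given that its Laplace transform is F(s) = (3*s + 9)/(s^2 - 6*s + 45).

f(t) = 3*exp(3*t)*sin(6*t) + 3*exp(3*t)*cos(6*t)

Complete the square in the denominator: s^2 - 6*s + 45 = (s - 3)^2 + 6^2.
Split the numerator to match: 3*s + 9 = 3·(s - 3) + 3·6.
Invert each term: 3·(s - 3)/((s - 3)^2 + 36) ↔ 3e^(3t)cos(6t); 3·6/((s - 3)^2 + 36) ↔ 3e^(3t)sin(6t).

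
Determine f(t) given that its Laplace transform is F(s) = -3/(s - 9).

f(t) = -3*exp(9*t)

Since L{e^(9t)} = 1/(s - 9), the inverse is e^(9*t), scaled by -3.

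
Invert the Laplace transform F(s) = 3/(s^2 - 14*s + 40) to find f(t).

f(t) = exp(7*t)*sinh(3*t)

Rewrite the denominator: s^2 - 14*s + 40 = (s - 7)^2 - 9.
The form in (s - 7) signals a first-shifting-theorem factor e^(7t).
Since L{sinh(3t)} = 3/(s^2 - 9), the inverse is exp(7*t)*sinh(3*t).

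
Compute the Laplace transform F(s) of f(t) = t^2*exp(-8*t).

L{e^(-8t)} = 1/(s + 8).
Then apply L{t^2·g(t)} = (-1)^2 d^2/ds^2[G(s)] with G(s) = 1/(s + 8):
differentiating 2 times and applying the sign gives 2/(s + 8)^3.

F(s) = 2/(s + 8)^3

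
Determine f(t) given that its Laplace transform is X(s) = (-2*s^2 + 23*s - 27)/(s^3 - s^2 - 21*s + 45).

f(t) = 3*t*exp(3*t) + exp(3*t) - 3*exp(-5*t)

Factor the denominator: s^3 - s^2 - 21*s + 45 = (s - 3)^2*(s + 5).
Partial fraction decomposition gives [1/(s - 3)] + [3/(s - 3)^2] + [-3/(s + 5)].
Invert each term: 1/(s - 3) ↔ e^(3t); 3/(s - 3)^2 ↔ 3t·e^(3t); -3/(s + 5) ↔ -3e^(-5t).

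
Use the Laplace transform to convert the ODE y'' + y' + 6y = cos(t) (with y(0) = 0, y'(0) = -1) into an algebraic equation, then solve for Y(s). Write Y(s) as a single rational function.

Y(s) = (-s^2 + s - 1)/(s^4 + s^3 + 7*s^2 + s + 6)

Take the Laplace transform of both sides.
The derivative rules (L{y''} = s^2 Y - s·y(0) - y'(0) and L{y'} = sY - y(0), with y(0) = 0, y'(0) = -1) turn the left side into (s^2 + s + 6)Y - (-1).
The right side is L{cos(t)} = s/(s^2 + 1).
So (s^2 + s + 6)Y = s/(s^2 + 1) + (-1).
Isolate Y and clear denominators.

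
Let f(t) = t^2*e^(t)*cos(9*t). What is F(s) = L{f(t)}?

F(s) = 2*(s - 1)*(s^2 - 2*s - 242)/(s^2 - 2*s + 82)^3

L{cos(9t)} = s/(s^2 + 81).
Multiplying by e^(t) shifts s → s - 1, so L{e^(t)*cos(9*t)} = (s - 1)/((s - 1)^2 + 81).
Then apply L{t^2·g(t)} = (-1)^2 d^2/ds^2[G(s)] with G(s) = (s - 1)/((s - 1)^2 + 81):
differentiating 2 times and applying the sign gives 2*(s - 1)*(s^2 - 2*s - 242)/(s^2 - 2*s + 82)^3.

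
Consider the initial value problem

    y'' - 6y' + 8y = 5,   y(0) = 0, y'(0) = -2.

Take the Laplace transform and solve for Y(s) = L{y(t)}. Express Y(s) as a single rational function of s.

Y(s) = (-2*s + 5)/(s^3 - 6*s^2 + 8*s)

Take the Laplace transform of both sides.
With L{y''} = s^2 Y - s·y(0) - y'(0) and L{y'} = sY - y(0), with y(0) = 0, y'(0) = -2: the LHS transforms to (s^2 - 6*s + 8)Y - (-2).
The right side is L{5} = 5/s.
So (s^2 - 6*s + 8)Y = 5/s + (-2).
Divide through and combine into a single rational function.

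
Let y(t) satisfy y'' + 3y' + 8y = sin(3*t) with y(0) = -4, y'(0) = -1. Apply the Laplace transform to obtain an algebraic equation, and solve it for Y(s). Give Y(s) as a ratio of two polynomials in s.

Take the Laplace transform of both sides.
The derivative rules (L{y''} = s^2 Y - s·y(0) - y'(0) and L{y'} = sY - y(0), with y(0) = -4, y'(0) = -1) turn the left side into (s^2 + 3*s + 8)Y - (-4*s - 13).
The right side is L{sin(3*t)} = 3/(s^2 + 9).
So (s^2 + 3*s + 8)Y = 3/(s^2 + 9) + (-4*s - 13).
Isolate Y and clear denominators.

Y(s) = (-4*s^3 - 13*s^2 - 36*s - 114)/(s^4 + 3*s^3 + 17*s^2 + 27*s + 72)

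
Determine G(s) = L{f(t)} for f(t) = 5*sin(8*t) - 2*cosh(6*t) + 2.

G(s) = -2*s/(s^2 - 36) + 40/(s^2 + 64) + 2/s

By linearity of the Laplace transform, transform each term separately.
(-2)·[L{cosh(6t)} = s/(s^2 - 36)]; (5)·[L{sin(8t)} = 8/(s^2 + 64)]; L{2} = 2/s.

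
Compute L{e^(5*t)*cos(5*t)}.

L{cos(5t)} = s/(s^2 + 25).
By the first shifting theorem, multiplying by e^(5t) replaces s with s - 5.

(s - 5)/((s - 5)^2 + 25)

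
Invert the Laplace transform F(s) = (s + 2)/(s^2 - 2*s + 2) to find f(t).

Complete the square in the denominator: s^2 - 2*s + 2 = (s - 1)^2 + 1^2.
Split the numerator to match: s + 2 = 1·(s - 1) + 3·1.
Invert each term: 1·(s - 1)/((s - 1)^2 + 1) ↔ e^(t)cos(t); 3·1/((s - 1)^2 + 1) ↔ 3e^(t)sin(t).

f(t) = 3*exp(t)*sin(t) + exp(t)*cos(t)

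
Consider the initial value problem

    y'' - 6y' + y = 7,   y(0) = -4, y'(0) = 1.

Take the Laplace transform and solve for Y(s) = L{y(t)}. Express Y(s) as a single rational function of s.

Y(s) = (-4*s^2 + 25*s + 7)/(s^3 - 6*s^2 + s)

Take the Laplace transform of both sides.
The derivative rules (L{y''} = s^2 Y - s·y(0) - y'(0) and L{y'} = sY - y(0), with y(0) = -4, y'(0) = 1) turn the left side into (s^2 - 6*s + 1)Y - (-4*s + 25).
The right side is L{7} = 7/s.
So (s^2 - 6*s + 1)Y = 7/s + (-4*s + 25).
Divide through and combine into a single rational function.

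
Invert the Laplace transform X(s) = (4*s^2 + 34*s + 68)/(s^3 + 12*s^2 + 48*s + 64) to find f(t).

Factor the denominator: s^3 + 12*s^2 + 48*s + 64 = (s + 4)^3.
Partial fraction decomposition gives [4/(s + 4)] + [2/(s + 4)^2] + [-4/(s + 4)^3].
Invert each term: 4/(s + 4) ↔ 4e^(-4t); 2/(s + 4)^2 ↔ 2t·e^(-4t); -4/(s + 4)^3 ↔ (-2)t^2·e^(-4t).

f(t) = -2*t^2*exp(-4*t) + 2*t*exp(-4*t) + 4*exp(-4*t)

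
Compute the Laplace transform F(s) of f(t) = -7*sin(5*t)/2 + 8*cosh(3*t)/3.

F(s) = 8*s/(3*(s^2 - 9)) - 35/(2*(s^2 + 25))

Apply the Laplace transform termwise.
(8/3)·[L{cosh(3t)} = s/(s^2 - 9)]; (-7/2)·[L{sin(5t)} = 5/(s^2 + 25)].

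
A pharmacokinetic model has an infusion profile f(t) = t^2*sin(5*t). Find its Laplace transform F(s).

F(s) = 10*(3*s^2 - 25)/(s^2 + 25)^3

L{sin(5t)} = 5/(s^2 + 25).
Then apply L{t^2·g(t)} = (-1)^2 d^2/ds^2[G(s)] with G(s) = 5/(s^2 + 25):
differentiating 2 times and applying the sign gives 10*(3*s^2 - 25)/(s^2 + 25)^3.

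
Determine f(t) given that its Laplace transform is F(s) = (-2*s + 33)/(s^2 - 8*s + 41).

f(t) = 5*exp(4*t)*sin(5*t) - 2*exp(4*t)*cos(5*t)

Complete the square in the denominator: s^2 - 8*s + 41 = (s - 4)^2 + 5^2.
Split the numerator to match: -2*s + 33 = -2·(s - 4) + 5·5.
Invert each term: -2·(s - 4)/((s - 4)^2 + 25) ↔ -2e^(4t)cos(5t); 5·5/((s - 4)^2 + 25) ↔ 5e^(4t)sin(5t).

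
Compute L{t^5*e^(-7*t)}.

L{t^5} = 5!/s^6 = 120/s^6.
By the first shifting theorem, multiplying by e^(-7t) replaces s with s + 7.

120/(s + 7)^6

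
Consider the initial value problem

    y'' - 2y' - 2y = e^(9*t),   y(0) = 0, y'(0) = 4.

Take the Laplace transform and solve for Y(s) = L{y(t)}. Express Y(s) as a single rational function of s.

Y(s) = (4*s - 35)/(s^3 - 11*s^2 + 16*s + 18)

Apply the Laplace transform to the equation.
Using L{y''} = s^2 Y - s·y(0) - y'(0) and L{y'} = sY - y(0), with y(0) = 0, y'(0) = 4, the left side becomes (s^2 - 2*s - 2)Y - (4).
The right side is L{e^(9*t)} = 1/(s - 9).
So (s^2 - 2*s - 2)Y = 1/(s - 9) + (4).
Divide through and combine into a single rational function.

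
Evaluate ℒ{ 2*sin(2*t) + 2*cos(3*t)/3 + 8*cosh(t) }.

The transform is linear, so treat each term independently.
(2/3)·[L{cos(3t)} = s/(s^2 + 9)]; (2)·[L{sin(2t)} = 2/(s^2 + 4)]; (8)·[L{cosh(t)} = s/(s^2 - 1)].

2*s/(3*(s^2 + 9)) + 8*s/(s^2 - 1) + 4/(s^2 + 4)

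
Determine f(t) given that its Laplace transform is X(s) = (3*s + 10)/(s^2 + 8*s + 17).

Complete the square in the denominator: s^2 + 8*s + 17 = (s + 4)^2 + 1^2.
Split the numerator to match: 3*s + 10 = 3·(s + 4) - 2·1.
Invert each term: 3·(s + 4)/((s + 4)^2 + 1) ↔ 3e^(-4t)cos(t); -2·1/((s + 4)^2 + 1) ↔ -2e^(-4t)sin(t).

f(t) = -2*exp(-4*t)*sin(t) + 3*exp(-4*t)*cos(t)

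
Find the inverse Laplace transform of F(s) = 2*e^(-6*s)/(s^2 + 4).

The factor e^(-6s) signals a time shift by c = 6 (second shifting theorem).
L{sin(2t)} = 2/(s^2 + 4), so L^-1{2/(s^2 + 4)} = sin(2*t).
Hence the inverse is u(t - 6) times that function evaluated at t - 6.

Heaviside(t - 6)*(sin(2*t - 12))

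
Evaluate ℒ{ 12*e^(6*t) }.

12/(s - 6)

L{12} = 12/s.
By the first shifting theorem, multiplying by e^(6t) replaces s with s - 6.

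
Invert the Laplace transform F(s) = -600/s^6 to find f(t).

f(t) = -5*t^5

Since L{t^5} = 5!/s^6 = 120/s^6, the inverse is t^5, scaled by -5.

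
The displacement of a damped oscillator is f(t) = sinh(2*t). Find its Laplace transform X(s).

L{sinh(2t)} = 2/(s^2 - 4).

X(s) = 2/(s^2 - 4)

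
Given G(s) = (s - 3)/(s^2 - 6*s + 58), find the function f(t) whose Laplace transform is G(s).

Rewrite the denominator: s^2 - 6*s + 58 = (s - 3)^2 + 49.
The form in (s - 3) signals a first-shifting-theorem factor e^(3t).
Since L{cos(7t)} = s/(s^2 + 49), the inverse is e^(3*t)*cos(7*t).

f(t) = exp(3*t)*cos(7*t)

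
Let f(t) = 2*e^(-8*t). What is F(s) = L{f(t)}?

L{2} = 2/s.
By the first shifting theorem, multiplying by e^(-8t) replaces s with s + 8.

F(s) = 2/(s + 8)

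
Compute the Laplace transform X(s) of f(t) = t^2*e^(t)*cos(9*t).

L{cos(9t)} = s/(s^2 + 81).
Multiplying by e^(t) shifts s → s - 1, so L{e^(t)*cos(9*t)} = (s - 1)/((s - 1)^2 + 81).
Then apply L{t^2·g(t)} = (-1)^2 d^2/ds^2[G(s)] with G(s) = (s - 1)/((s - 1)^2 + 81):
differentiating 2 times and applying the sign gives 2*(s - 1)*(s^2 - 2*s - 242)/(s^2 - 2*s + 82)^3.

X(s) = 2*(s - 1)*(s^2 - 2*s - 242)/(s^2 - 2*s + 82)^3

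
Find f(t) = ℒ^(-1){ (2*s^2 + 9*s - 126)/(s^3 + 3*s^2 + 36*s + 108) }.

f(t) = -sin(6*t) + 5*cos(6*t) - 3*exp(-3*t)

Factor the denominator: s^3 + 3*s^2 + 36*s + 108 = (s + 3)*(s^2 + 36).
Partial fraction decomposition gives [-3/(s + 3)] + [5*s/(s^2 + 36)] + [-6/(s^2 + 36)].
Invert each term: -3/(s + 3) ↔ -3e^(-3t); 5·s/(s^2 + 36) ↔ 5cos(6t); -1·6/(s^2 + 36) ↔ -sin(6t).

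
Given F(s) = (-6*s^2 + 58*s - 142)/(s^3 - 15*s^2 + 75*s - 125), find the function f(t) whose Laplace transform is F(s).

Factor the denominator: s^3 - 15*s^2 + 75*s - 125 = (s - 5)^3.
Partial fraction decomposition gives [-6/(s - 5)] + [-2/(s - 5)^2] + [-2/(s - 5)^3].
Invert each term: -6/(s - 5) ↔ -6e^(5t); -2/(s - 5)^2 ↔ -2t·e^(5t); -2/(s - 5)^3 ↔ (-1)t^2·e^(5t).

f(t) = -t^2*exp(5*t) - 2*t*exp(5*t) - 6*exp(5*t)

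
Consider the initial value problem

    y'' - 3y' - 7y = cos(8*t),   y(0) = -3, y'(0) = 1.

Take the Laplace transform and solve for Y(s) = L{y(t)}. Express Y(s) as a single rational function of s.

Y(s) = (-3*s^3 + 10*s^2 - 191*s + 640)/(s^4 - 3*s^3 + 57*s^2 - 192*s - 448)

Transform both sides with L{·}.
The derivative rules (L{y''} = s^2 Y - s·y(0) - y'(0) and L{y'} = sY - y(0), with y(0) = -3, y'(0) = 1) turn the left side into (s^2 - 3*s - 7)Y - (-3*s + 10).
The right side is L{cos(8*t)} = s/(s^2 + 64).
So (s^2 - 3*s - 7)Y = s/(s^2 + 64) + (-3*s + 10).
Solve for Y(s) and write it as one ratio of polynomials.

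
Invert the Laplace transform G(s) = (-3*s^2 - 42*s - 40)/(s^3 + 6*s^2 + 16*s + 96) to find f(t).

f(t) = -3*sin(4*t) - 5*cos(4*t) + 2*exp(-6*t)

Factor the denominator: s^3 + 6*s^2 + 16*s + 96 = (s + 6)*(s^2 + 16).
Partial fraction decomposition gives [2/(s + 6)] + [-5*s/(s^2 + 16)] + [-12/(s^2 + 16)].
Invert each term: 2/(s + 6) ↔ 2e^(-6t); -5·s/(s^2 + 16) ↔ -5cos(4t); -3·4/(s^2 + 16) ↔ -3sin(4t).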